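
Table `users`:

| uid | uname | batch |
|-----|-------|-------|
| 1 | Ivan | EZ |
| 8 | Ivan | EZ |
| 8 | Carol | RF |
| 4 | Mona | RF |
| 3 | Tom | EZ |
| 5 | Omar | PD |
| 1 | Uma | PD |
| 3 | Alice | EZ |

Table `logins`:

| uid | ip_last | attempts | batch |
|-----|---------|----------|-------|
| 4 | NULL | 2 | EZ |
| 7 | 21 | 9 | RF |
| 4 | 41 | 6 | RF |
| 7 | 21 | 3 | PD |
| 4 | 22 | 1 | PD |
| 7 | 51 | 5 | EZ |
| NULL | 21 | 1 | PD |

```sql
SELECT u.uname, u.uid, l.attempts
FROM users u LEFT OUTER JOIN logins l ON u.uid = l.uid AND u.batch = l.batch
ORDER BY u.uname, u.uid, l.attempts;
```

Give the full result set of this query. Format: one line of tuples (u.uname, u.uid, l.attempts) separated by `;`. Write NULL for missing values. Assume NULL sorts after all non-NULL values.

(Alice, 3, NULL); (Carol, 8, NULL); (Ivan, 1, NULL); (Ivan, 8, NULL); (Mona, 4, 6); (Omar, 5, NULL); (Tom, 3, NULL); (Uma, 1, NULL)

LEFT JOIN keeps every row from `users`; unmatched rows get NULL for `logins`'s columns.
Matching on u.uid = l.uid AND u.batch = l.batch. A NULL in a compared column never satisfies the condition.
Matched pairs: 1; unmatched u rows kept: 7.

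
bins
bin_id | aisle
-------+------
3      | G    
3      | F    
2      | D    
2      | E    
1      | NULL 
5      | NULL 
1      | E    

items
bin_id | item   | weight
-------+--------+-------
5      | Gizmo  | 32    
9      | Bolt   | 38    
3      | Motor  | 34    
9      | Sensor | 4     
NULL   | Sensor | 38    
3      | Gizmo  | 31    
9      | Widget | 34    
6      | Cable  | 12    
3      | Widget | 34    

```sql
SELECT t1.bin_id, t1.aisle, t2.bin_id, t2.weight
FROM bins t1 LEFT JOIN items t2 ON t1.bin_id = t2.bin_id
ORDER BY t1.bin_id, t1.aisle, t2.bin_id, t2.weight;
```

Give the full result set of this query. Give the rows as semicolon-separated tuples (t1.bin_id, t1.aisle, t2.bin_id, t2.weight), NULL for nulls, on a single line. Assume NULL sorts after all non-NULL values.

(1, E, NULL, NULL); (1, NULL, NULL, NULL); (2, D, NULL, NULL); (2, E, NULL, NULL); (3, F, 3, 31); (3, F, 3, 34); (3, F, 3, 34); (3, G, 3, 31); (3, G, 3, 34); (3, G, 3, 34); (5, NULL, 5, 32)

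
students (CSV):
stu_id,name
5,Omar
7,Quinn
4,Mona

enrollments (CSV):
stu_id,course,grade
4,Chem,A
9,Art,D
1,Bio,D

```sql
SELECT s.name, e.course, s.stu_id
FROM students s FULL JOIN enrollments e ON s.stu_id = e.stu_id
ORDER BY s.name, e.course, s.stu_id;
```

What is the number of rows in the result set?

5

FULL OUTER JOIN keeps every row from both sides; unmatched rows get NULL for the other side's columns.
Matching on s.stu_id = e.stu_id.
- s row (stu_id=5): no match → kept, e columns NULL.
- s row (stu_id=7): no match → kept, e columns NULL.
- s row (stu_id=4): matches 1 e row(s) → 1 output row(s).
- 2 row(s) from e found no s partner → padded with NULL.
Total: 1 matched + 4 padded = 5 rows.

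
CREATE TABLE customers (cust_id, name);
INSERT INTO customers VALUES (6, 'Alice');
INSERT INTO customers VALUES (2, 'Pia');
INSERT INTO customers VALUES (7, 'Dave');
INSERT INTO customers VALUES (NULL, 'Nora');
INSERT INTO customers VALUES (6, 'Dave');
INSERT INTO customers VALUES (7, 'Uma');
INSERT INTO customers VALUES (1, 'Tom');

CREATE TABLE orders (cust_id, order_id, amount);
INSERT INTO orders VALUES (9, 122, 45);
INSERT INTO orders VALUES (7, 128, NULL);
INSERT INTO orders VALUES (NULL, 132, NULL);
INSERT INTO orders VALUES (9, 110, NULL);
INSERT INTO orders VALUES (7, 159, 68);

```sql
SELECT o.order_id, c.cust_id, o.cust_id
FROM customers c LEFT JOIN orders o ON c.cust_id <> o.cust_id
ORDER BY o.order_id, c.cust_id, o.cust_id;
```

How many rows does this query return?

LEFT JOIN keeps every row from `customers`; unmatched rows get NULL for `orders`'s columns.
Matching on c.cust_id <> o.cust_id. A NULL in a compared column never satisfies the condition.
- c[0] cust_id=6 → 4 match(es) in o → 4 row(s).
- c[1] cust_id=2 → 4 match(es) in o → 4 row(s).
- c[2] cust_id=7 → 2 match(es) in o → 2 row(s).
- c[3] cust_id=NULL → no match; kept with NULLs on the o side.
- c[4] cust_id=6 → 4 match(es) in o → 4 row(s).
- c[5] cust_id=7 → 2 match(es) in o → 2 row(s).
- c[6] cust_id=1 → 4 match(es) in o → 4 row(s).
Total: 20 matched + 1 padded = 21 rows.

21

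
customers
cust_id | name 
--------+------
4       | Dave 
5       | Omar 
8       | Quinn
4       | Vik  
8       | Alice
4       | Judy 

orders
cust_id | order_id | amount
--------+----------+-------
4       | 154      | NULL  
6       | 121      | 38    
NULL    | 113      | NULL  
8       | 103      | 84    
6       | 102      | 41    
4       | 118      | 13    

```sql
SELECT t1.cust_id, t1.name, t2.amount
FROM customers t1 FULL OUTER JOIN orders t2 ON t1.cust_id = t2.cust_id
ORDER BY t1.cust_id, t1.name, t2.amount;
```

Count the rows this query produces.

12

FULL OUTER JOIN keeps every row from both sides; unmatched rows get NULL for the other side's columns.
Matching on t1.cust_id = t2.cust_id. A NULL in a compared column never satisfies the condition.
- t1[0] cust_id=4 → 2 match(es) in t2 → 2 row(s).
- t1[1] cust_id=5 → no match; kept with NULLs on the t2 side.
- t1[2] cust_id=8 → 1 match(es) in t2 → 1 row(s).
- t1[3] cust_id=4 → 2 match(es) in t2 → 2 row(s).
- t1[4] cust_id=8 → 1 match(es) in t2 → 1 row(s).
- t1[5] cust_id=4 → 2 match(es) in t2 → 2 row(s).
- plus 3 unmatched t2 row(s), each kept with NULL t1 columns.
Total: 8 matched + 4 padded = 12 rows.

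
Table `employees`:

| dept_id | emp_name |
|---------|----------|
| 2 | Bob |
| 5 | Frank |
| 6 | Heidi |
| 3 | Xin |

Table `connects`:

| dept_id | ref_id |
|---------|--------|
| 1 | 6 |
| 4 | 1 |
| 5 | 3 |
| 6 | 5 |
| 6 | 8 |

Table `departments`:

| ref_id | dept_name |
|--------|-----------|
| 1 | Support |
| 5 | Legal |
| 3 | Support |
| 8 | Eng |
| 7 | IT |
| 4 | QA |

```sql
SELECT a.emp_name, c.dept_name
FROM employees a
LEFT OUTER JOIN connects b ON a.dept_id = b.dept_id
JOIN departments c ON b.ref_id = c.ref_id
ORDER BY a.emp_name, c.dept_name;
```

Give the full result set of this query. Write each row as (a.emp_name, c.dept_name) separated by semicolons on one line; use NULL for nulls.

Joins associate left-to-right: employees LEFT JOIN connects on dept_id gives 5 intermediate row(s).
Then INNER JOIN `departments c` on ref_id: keep only rows whose b.ref_id appears in c.

(Frank, Support); (Heidi, Eng); (Heidi, Legal)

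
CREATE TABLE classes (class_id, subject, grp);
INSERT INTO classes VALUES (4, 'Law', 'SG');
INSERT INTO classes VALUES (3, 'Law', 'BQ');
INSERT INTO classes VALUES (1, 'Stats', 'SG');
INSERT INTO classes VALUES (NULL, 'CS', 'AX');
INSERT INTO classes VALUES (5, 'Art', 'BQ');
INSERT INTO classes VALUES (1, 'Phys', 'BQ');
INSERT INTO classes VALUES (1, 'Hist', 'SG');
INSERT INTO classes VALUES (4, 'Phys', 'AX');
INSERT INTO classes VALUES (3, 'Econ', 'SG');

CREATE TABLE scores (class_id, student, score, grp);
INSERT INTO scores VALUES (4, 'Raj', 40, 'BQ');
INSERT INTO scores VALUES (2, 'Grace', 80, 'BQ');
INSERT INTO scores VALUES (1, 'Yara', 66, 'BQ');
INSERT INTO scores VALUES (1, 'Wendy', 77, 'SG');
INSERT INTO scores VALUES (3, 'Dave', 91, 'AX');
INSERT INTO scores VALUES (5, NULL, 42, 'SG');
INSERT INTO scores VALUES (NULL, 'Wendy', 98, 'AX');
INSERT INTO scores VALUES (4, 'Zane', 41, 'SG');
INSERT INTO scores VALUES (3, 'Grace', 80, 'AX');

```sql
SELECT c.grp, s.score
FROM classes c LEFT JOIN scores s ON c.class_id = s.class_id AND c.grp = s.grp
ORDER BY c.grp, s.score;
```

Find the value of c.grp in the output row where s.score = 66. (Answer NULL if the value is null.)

LEFT JOIN keeps every row from `classes`; unmatched rows get NULL for `scores`'s columns.
Matching on c.class_id = s.class_id AND c.grp = s.grp. A NULL in a compared column never satisfies the condition.
- c (class_id=4, grp=SG) pairs with 1 row(s) of s.
- c (class_id=3, grp=BQ) has no partner → padded with NULL.
- c (class_id=1, grp=SG) pairs with 1 row(s) of s.
- c (class_id=NULL, grp=AX) has no partner → padded with NULL.
- c (class_id=5, grp=BQ) has no partner → padded with NULL.
- c (class_id=1, grp=BQ) pairs with 1 row(s) of s.
- c (class_id=1, grp=SG) pairs with 1 row(s) of s.
- c (class_id=4, grp=AX) has no partner → padded with NULL.
- c (class_id=3, grp=SG) has no partner → padded with NULL.

BQ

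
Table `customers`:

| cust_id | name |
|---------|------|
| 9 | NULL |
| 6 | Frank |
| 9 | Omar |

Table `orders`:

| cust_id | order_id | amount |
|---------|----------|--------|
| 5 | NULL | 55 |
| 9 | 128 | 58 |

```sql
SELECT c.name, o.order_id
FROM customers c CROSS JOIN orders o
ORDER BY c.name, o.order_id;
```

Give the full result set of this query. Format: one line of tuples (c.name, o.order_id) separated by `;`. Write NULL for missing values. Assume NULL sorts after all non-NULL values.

CROSS JOIN pairs every row of `customers` with every row of `orders`: 3 × 2 = 6 rows.
After projecting and ordering:
c.name | o.order_id
Frank | 128
Frank | NULL
Omar | 128
Omar | NULL
NULL | 128
NULL | NULL

(Frank, 128); (Frank, NULL); (Omar, 128); (Omar, NULL); (NULL, 128); (NULL, NULL)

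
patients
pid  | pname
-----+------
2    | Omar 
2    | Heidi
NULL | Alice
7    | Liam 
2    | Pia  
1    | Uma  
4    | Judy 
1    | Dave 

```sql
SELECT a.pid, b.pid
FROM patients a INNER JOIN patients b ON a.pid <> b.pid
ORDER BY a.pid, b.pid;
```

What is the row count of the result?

34

INNER JOIN keeps only pairs where the ON condition holds.
Matching on a.pid <> b.pid. A NULL in a compared column never satisfies the condition.
- pid=2: 4 matching b row(s), so 4 row(s) emitted.
- pid=2: 4 matching b row(s), so 4 row(s) emitted.
- pid=NULL: no matching b row, dropped.
- pid=7: 6 matching b row(s), so 6 row(s) emitted.
- pid=2: 4 matching b row(s), so 4 row(s) emitted.
- pid=1: 5 matching b row(s), so 5 row(s) emitted.
- pid=4: 6 matching b row(s), so 6 row(s) emitted.
- pid=1: 5 matching b row(s), so 5 row(s) emitted.
Total: 34 rows.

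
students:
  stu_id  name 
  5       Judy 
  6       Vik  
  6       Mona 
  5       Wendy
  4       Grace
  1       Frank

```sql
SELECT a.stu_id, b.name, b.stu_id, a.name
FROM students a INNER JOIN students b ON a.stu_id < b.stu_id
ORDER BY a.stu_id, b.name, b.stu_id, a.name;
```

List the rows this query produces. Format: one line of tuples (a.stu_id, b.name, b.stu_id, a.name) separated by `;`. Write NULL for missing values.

(1, Grace, 4, Frank); (1, Judy, 5, Frank); (1, Mona, 6, Frank); (1, Vik, 6, Frank); (1, Wendy, 5, Frank); (4, Judy, 5, Grace); (4, Mona, 6, Grace); (4, Vik, 6, Grace); (4, Wendy, 5, Grace); (5, Mona, 6, Judy); (5, Mona, 6, Wendy); (5, Vik, 6, Judy); (5, Vik, 6, Wendy)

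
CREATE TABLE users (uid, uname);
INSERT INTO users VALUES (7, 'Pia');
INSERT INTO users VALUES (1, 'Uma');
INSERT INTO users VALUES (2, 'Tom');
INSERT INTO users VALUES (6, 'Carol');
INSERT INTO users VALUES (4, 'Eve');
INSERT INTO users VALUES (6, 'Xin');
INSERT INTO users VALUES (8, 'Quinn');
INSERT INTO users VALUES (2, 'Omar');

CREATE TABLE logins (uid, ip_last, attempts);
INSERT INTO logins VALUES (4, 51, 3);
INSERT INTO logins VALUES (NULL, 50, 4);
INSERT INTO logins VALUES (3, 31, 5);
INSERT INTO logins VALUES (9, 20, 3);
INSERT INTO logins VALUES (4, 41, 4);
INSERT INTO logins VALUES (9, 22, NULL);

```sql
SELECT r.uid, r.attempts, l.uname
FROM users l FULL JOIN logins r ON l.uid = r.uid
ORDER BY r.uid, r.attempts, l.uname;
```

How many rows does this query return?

FULL OUTER JOIN keeps every row from both sides; unmatched rows get NULL for the other side's columns.
Matching on l.uid = r.uid. A NULL in a compared column never satisfies the condition.
- l[0] uid=7 → no match; kept with NULLs on the r side.
- l[1] uid=1 → no match; kept with NULLs on the r side.
- l[2] uid=2 → no match; kept with NULLs on the r side.
- l[3] uid=6 → no match; kept with NULLs on the r side.
- l[4] uid=4 → 2 match(es) in r → 2 row(s).
- l[5] uid=6 → no match; kept with NULLs on the r side.
- l[6] uid=8 → no match; kept with NULLs on the r side.
- l[7] uid=2 → no match; kept with NULLs on the r side.
- 4 row(s) from r found no l partner → padded with NULL.
Total: 2 matched + 11 padded = 13 rows.

13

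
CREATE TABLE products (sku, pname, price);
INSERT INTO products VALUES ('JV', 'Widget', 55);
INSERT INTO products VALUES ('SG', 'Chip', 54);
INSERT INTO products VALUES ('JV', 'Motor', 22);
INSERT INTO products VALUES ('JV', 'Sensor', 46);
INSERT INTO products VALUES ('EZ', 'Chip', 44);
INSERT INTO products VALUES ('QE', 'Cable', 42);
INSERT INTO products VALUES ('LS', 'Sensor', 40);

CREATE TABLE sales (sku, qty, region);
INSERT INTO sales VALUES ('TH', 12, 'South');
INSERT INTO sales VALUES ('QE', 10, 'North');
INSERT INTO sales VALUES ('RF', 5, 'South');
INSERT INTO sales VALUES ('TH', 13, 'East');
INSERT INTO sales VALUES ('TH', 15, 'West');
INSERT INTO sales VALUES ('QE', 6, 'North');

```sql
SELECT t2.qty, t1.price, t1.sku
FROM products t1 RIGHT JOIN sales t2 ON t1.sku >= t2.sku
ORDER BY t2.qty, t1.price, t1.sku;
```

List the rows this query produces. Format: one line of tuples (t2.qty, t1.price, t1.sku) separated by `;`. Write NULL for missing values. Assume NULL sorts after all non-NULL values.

RIGHT JOIN keeps every row from `sales`; unmatched rows get NULL for `products`'s columns.
Matching on t1.sku >= t2.sku.
- t1[0] sku=JV → no match.
- t1[1] sku=SG → 3 match(es) in t2 → 3 row(s).
- t1[2] sku=JV → no match.
- t1[3] sku=JV → no match.
- t1[4] sku=EZ → no match.
- t1[5] sku=QE → 2 match(es) in t2 → 2 row(s).
- t1[6] sku=LS → no match.
- 3 row(s) from t2 found no t1 partner → padded with NULL.
After projecting and ordering:
t2.qty | t1.price | t1.sku
5 | 54 | SG
6 | 42 | QE
6 | 54 | SG
10 | 42 | QE
10 | 54 | SG
12 | NULL | NULL
13 | NULL | NULL
15 | NULL | NULL

(5, 54, SG); (6, 42, QE); (6, 54, SG); (10, 42, QE); (10, 54, SG); (12, NULL, NULL); (13, NULL, NULL); (15, NULL, NULL)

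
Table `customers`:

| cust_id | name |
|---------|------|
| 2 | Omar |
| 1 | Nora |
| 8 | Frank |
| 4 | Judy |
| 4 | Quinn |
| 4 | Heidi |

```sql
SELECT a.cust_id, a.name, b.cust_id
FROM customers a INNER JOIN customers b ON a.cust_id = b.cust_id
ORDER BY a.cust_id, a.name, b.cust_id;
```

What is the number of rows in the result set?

12

INNER JOIN keeps only pairs where the ON condition holds.
Matching on a.cust_id = b.cust_id.
Matched pairs: 12.
Total: 12 rows.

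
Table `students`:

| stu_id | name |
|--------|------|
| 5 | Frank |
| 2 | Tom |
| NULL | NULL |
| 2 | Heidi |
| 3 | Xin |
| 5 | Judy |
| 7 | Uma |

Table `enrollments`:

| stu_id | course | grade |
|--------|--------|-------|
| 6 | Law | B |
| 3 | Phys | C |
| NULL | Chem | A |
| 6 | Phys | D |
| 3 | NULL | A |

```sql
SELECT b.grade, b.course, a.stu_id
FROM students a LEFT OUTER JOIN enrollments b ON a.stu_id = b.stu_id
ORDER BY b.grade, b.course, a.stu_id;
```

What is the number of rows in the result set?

LEFT JOIN keeps every row from `students`; unmatched rows get NULL for `enrollments`'s columns.
Matching on a.stu_id = b.stu_id. A NULL in a compared column never satisfies the condition.
- a[0] stu_id=5 → no match; kept with NULLs on the b side.
- a[1] stu_id=2 → no match; kept with NULLs on the b side.
- a[2] stu_id=NULL → no match; kept with NULLs on the b side.
- a[3] stu_id=2 → no match; kept with NULLs on the b side.
- a[4] stu_id=3 → 2 match(es) in b → 2 row(s).
- a[5] stu_id=5 → no match; kept with NULLs on the b side.
- a[6] stu_id=7 → no match; kept with NULLs on the b side.
Total: 2 matched + 6 padded = 8 rows.

8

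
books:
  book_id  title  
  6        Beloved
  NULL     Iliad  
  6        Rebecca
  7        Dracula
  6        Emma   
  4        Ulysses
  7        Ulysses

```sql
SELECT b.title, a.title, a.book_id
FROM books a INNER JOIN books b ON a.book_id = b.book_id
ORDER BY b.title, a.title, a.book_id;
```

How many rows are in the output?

INNER JOIN keeps only pairs where the ON condition holds.
Matching on a.book_id = b.book_id. A NULL in a compared column never satisfies the condition.
Matched pairs: 14.
Total: 14 rows.

14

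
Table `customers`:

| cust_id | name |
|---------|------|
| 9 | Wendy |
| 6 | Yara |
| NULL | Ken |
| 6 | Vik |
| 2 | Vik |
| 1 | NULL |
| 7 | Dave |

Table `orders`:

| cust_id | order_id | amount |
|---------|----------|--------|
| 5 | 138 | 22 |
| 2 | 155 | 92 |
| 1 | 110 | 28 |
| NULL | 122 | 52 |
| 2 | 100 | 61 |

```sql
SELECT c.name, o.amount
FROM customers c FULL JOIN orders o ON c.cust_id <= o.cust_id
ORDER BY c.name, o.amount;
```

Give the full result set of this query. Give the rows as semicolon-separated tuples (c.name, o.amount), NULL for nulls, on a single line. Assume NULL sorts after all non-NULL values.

(Dave, NULL); (Ken, NULL); (Vik, 22); (Vik, 61); (Vik, 92); (Vik, NULL); (Wendy, NULL); (Yara, NULL); (NULL, 22); (NULL, 28); (NULL, 52); (NULL, 61); (NULL, 92)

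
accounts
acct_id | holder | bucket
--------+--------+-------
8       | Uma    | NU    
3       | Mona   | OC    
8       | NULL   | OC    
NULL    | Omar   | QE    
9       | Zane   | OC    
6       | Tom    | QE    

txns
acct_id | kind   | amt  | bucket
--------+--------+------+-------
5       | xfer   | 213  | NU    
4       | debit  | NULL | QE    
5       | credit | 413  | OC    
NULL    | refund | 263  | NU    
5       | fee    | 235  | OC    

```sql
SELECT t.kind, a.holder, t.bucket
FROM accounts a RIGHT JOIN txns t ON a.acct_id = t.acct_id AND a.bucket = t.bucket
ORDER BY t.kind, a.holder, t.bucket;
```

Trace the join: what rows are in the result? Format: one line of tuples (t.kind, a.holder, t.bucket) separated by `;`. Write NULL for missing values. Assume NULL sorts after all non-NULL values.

RIGHT JOIN keeps every row from `txns`; unmatched rows get NULL for `accounts`'s columns.
Matching on a.acct_id = t.acct_id AND a.bucket = t.bucket. A NULL in a compared column never satisfies the condition.
- acct_id=8, bucket=NU: no matching t row.
- acct_id=3, bucket=OC: no matching t row.
- acct_id=8, bucket=OC: no matching t row.
- acct_id=NULL, bucket=QE: no matching t row.
- acct_id=9, bucket=OC: no matching t row.
- acct_id=6, bucket=QE: no matching t row.
- 5 row(s) from t found no a partner → padded with NULL.
After projecting and ordering:
t.kind | a.holder | t.bucket
credit | NULL | OC
debit | NULL | QE
fee | NULL | OC
refund | NULL | NU
xfer | NULL | NU

(credit, NULL, OC); (debit, NULL, QE); (fee, NULL, OC); (refund, NULL, NU); (xfer, NULL, NU)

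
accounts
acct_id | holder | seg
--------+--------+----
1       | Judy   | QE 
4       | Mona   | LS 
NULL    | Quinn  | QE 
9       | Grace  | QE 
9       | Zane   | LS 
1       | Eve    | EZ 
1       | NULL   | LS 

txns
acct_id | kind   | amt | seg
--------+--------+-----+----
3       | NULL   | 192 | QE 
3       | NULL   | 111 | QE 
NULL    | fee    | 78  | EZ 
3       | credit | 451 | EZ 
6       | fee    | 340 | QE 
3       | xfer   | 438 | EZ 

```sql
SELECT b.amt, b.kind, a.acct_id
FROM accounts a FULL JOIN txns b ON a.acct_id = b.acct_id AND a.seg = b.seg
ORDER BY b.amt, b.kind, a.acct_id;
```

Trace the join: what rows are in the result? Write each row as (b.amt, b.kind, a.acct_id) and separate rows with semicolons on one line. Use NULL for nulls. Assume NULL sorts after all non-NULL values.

(78, fee, NULL); (111, NULL, NULL); (192, NULL, NULL); (340, fee, NULL); (438, xfer, NULL); (451, credit, NULL); (NULL, NULL, 1); (NULL, NULL, 1); (NULL, NULL, 1); (NULL, NULL, 4); (NULL, NULL, 9); (NULL, NULL, 9); (NULL, NULL, NULL)

FULL OUTER JOIN keeps every row from both sides; unmatched rows get NULL for the other side's columns.
Matching on a.acct_id = b.acct_id AND a.seg = b.seg. A NULL in a compared column never satisfies the condition.
Matched pairs: 0; unmatched a rows kept: 7; unmatched b rows kept: 6.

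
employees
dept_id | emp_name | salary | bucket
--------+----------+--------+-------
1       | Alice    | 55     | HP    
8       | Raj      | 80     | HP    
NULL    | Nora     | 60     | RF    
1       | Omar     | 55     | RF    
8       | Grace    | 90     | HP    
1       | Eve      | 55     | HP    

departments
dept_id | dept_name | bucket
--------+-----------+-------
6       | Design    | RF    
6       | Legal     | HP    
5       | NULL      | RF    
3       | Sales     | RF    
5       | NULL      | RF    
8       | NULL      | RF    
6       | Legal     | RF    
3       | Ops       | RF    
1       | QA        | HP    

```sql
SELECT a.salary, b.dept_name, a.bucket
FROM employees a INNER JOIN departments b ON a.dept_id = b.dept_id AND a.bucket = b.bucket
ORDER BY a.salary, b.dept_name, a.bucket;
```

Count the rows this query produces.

INNER JOIN keeps only pairs where the ON condition holds.
Matching on a.dept_id = b.dept_id AND a.bucket = b.bucket. A NULL in a compared column never satisfies the condition.
Matched pairs: 2.
Total: 2 rows.

2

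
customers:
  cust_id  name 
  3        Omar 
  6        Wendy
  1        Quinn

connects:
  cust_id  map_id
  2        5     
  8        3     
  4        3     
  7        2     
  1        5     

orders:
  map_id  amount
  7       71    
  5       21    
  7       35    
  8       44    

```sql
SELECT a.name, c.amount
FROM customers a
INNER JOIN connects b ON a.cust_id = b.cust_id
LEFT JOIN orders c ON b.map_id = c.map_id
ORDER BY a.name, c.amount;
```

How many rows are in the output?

Joins associate left-to-right: customers INNER JOIN connects on cust_id gives 1 intermediate row(s).
Then LEFT JOIN `orders c` on map_id: each of those 1 rows is kept; rows whose b.map_id has no match in c get NULL for c's columns.
Result: 1 row(s).

1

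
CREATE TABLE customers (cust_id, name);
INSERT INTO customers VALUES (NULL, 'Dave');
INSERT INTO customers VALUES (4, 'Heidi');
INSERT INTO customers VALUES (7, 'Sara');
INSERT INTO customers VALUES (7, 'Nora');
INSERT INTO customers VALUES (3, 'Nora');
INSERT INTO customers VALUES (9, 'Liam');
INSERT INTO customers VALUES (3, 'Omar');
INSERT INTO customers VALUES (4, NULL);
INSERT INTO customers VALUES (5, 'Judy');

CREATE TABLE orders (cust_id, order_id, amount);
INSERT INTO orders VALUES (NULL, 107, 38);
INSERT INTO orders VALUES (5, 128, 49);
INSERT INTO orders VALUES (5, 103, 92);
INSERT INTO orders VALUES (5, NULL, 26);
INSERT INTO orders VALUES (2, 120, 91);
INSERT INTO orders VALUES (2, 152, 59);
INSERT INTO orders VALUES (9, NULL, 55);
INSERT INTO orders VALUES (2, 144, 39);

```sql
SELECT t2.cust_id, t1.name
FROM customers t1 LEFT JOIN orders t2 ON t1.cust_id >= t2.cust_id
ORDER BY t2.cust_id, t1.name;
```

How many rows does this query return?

LEFT JOIN keeps every row from `customers`; unmatched rows get NULL for `orders`'s columns.
Matching on t1.cust_id >= t2.cust_id. A NULL in a compared column never satisfies the condition.
- t1[0] cust_id=NULL → no match; kept with NULLs on the t2 side.
- t1[1] cust_id=4 → 3 match(es) in t2 → 3 row(s).
- t1[2] cust_id=7 → 6 match(es) in t2 → 6 row(s).
- t1[3] cust_id=7 → 6 match(es) in t2 → 6 row(s).
- t1[4] cust_id=3 → 3 match(es) in t2 → 3 row(s).
- t1[5] cust_id=9 → 7 match(es) in t2 → 7 row(s).
- t1[6] cust_id=3 → 3 match(es) in t2 → 3 row(s).
- t1[7] cust_id=4 → 3 match(es) in t2 → 3 row(s).
- t1[8] cust_id=5 → 6 match(es) in t2 → 6 row(s).
Total: 37 matched + 1 padded = 38 rows.

38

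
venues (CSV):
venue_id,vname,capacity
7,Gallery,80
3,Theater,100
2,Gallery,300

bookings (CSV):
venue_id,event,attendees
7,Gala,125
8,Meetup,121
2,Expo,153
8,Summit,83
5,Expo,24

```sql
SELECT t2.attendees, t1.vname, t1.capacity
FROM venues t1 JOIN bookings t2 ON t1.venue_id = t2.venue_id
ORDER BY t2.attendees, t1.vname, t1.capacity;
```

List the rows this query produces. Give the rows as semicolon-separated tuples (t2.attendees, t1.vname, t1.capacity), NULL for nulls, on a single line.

INNER JOIN keeps only pairs where the ON condition holds.
Matching on t1.venue_id = t2.venue_id.
- venue_id=7: 1 matching t2 row(s), so 1 row(s) emitted.
- venue_id=3: no matching t2 row, dropped.
- venue_id=2: 1 matching t2 row(s), so 1 row(s) emitted.
After projecting and ordering:
t2.attendees | t1.vname | t1.capacity
125 | Gallery | 80
153 | Gallery | 300

(125, Gallery, 80); (153, Gallery, 300)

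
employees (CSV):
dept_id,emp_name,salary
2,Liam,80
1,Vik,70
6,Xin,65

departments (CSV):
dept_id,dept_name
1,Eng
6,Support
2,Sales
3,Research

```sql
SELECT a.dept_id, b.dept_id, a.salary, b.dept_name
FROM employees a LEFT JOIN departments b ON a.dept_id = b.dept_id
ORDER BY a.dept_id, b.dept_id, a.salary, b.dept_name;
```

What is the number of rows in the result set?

LEFT JOIN keeps every row from `employees`; unmatched rows get NULL for `departments`'s columns.
Matching on a.dept_id = b.dept_id.
Matched pairs: 3; unmatched a rows kept: 0.
Total: 3 rows.

3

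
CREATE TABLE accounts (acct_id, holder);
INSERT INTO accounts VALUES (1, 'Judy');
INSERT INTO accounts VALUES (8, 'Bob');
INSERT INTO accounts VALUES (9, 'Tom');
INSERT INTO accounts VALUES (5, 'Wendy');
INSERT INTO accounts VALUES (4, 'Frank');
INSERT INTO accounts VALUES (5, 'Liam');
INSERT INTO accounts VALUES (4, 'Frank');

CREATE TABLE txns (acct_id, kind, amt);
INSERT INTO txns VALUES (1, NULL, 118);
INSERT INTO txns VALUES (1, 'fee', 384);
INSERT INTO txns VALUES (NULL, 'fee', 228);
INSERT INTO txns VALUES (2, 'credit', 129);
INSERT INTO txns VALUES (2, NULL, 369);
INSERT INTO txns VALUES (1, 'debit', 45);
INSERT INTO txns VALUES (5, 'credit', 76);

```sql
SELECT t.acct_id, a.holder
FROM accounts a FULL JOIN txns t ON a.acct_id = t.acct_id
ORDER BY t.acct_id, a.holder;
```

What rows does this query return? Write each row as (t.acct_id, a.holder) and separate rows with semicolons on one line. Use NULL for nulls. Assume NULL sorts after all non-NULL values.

FULL OUTER JOIN keeps every row from both sides; unmatched rows get NULL for the other side's columns.
Matching on a.acct_id = t.acct_id. A NULL in a compared column never satisfies the condition.
- a (acct_id=1) pairs with 3 row(s) of t.
- a (acct_id=8) has no partner → padded with NULL.
- a (acct_id=9) has no partner → padded with NULL.
- a (acct_id=5) pairs with 1 row(s) of t.
- a (acct_id=4) has no partner → padded with NULL.
- a (acct_id=5) pairs with 1 row(s) of t.
- a (acct_id=4) has no partner → padded with NULL.
- 3 row(s) from t found no a partner → padded with NULL.

(1, Judy); (1, Judy); (1, Judy); (2, NULL); (2, NULL); (5, Liam); (5, Wendy); (NULL, Bob); (NULL, Frank); (NULL, Frank); (NULL, Tom); (NULL, NULL)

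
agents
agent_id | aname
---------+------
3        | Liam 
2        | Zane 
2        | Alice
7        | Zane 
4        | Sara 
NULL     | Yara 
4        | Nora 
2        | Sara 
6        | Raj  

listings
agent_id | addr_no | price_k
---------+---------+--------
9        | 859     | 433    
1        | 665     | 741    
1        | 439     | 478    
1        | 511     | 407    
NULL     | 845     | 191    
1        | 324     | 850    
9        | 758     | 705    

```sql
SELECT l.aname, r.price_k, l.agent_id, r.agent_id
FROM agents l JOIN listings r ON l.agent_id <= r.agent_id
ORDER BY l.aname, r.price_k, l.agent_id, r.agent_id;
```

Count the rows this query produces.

16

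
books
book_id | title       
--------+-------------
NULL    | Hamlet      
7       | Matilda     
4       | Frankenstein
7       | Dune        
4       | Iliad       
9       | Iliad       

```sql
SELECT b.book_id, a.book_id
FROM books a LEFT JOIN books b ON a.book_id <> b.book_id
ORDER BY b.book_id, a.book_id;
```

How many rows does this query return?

17

LEFT JOIN keeps every row from `books a`; unmatched rows get NULL for `books b`'s columns.
Matching on a.book_id <> b.book_id. A NULL in a compared column never satisfies the condition.
- a (book_id=NULL) has no partner → padded with NULL.
- a (book_id=7) pairs with 3 row(s) of b.
- a (book_id=4) pairs with 3 row(s) of b.
- a (book_id=7) pairs with 3 row(s) of b.
- a (book_id=4) pairs with 3 row(s) of b.
- a (book_id=9) pairs with 4 row(s) of b.
Total: 16 matched + 1 padded = 17 rows.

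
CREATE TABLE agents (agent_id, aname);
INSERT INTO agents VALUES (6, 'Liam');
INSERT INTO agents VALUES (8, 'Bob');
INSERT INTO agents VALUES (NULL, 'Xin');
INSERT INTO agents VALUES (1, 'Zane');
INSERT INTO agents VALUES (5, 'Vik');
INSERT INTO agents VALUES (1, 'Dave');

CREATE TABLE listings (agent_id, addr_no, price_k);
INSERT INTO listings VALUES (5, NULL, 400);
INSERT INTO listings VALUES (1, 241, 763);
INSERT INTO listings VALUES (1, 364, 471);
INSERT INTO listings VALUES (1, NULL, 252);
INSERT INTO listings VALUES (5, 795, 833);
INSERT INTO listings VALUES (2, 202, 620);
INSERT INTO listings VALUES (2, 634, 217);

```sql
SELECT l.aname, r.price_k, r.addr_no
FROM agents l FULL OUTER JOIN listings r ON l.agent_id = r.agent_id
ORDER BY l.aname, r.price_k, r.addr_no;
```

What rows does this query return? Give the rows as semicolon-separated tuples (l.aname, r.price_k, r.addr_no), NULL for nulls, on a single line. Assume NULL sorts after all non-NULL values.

(Bob, NULL, NULL); (Dave, 252, NULL); (Dave, 471, 364); (Dave, 763, 241); (Liam, NULL, NULL); (Vik, 400, NULL); (Vik, 833, 795); (Xin, NULL, NULL); (Zane, 252, NULL); (Zane, 471, 364); (Zane, 763, 241); (NULL, 217, 634); (NULL, 620, 202)

FULL OUTER JOIN keeps every row from both sides; unmatched rows get NULL for the other side's columns.
Matching on l.agent_id = r.agent_id. A NULL in a compared column never satisfies the condition.
Matched pairs: 8; unmatched l rows kept: 3; unmatched r rows kept: 2.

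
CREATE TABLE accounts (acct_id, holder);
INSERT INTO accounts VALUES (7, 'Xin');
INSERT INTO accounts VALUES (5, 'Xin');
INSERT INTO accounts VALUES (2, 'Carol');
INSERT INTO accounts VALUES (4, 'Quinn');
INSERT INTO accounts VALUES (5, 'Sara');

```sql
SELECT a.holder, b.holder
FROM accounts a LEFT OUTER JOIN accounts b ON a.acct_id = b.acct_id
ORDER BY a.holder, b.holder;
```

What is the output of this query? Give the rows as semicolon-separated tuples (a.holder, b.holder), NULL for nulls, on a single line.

(Carol, Carol); (Quinn, Quinn); (Sara, Sara); (Sara, Xin); (Xin, Sara); (Xin, Xin); (Xin, Xin)

LEFT JOIN keeps every row from `accounts a`; unmatched rows get NULL for `accounts b`'s columns.
Matching on a.acct_id = b.acct_id.
Matched pairs: 7; unmatched a rows kept: 0.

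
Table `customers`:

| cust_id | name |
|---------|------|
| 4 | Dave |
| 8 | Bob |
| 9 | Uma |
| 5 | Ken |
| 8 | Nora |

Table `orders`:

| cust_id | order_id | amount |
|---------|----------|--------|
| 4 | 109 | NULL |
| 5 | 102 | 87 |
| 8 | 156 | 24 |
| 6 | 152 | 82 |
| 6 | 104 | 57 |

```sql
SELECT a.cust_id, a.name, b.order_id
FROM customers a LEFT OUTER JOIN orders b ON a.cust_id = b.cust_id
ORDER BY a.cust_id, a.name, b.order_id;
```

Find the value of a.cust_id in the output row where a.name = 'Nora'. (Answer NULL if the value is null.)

8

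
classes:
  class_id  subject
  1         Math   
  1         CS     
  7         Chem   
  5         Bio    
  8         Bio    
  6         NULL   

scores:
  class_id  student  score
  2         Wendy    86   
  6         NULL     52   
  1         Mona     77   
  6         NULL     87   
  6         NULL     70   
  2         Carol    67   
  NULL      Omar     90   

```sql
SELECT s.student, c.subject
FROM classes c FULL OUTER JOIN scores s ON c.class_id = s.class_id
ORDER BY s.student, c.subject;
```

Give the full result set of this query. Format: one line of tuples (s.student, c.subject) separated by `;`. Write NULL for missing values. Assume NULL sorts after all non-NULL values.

FULL OUTER JOIN keeps every row from both sides; unmatched rows get NULL for the other side's columns.
Matching on c.class_id = s.class_id. A NULL in a compared column never satisfies the condition.
- c row (class_id=1): matches 1 s row(s) → 1 output row(s).
- c row (class_id=1): matches 1 s row(s) → 1 output row(s).
- c row (class_id=7): no match → kept, s columns NULL.
- c row (class_id=5): no match → kept, s columns NULL.
- c row (class_id=8): no match → kept, s columns NULL.
- c row (class_id=6): matches 3 s row(s) → 3 output row(s).
- 3 row(s) from s found no c partner → padded with NULL.

(Carol, NULL); (Mona, CS); (Mona, Math); (Omar, NULL); (Wendy, NULL); (NULL, Bio); (NULL, Bio); (NULL, Chem); (NULL, NULL); (NULL, NULL); (NULL, NULL)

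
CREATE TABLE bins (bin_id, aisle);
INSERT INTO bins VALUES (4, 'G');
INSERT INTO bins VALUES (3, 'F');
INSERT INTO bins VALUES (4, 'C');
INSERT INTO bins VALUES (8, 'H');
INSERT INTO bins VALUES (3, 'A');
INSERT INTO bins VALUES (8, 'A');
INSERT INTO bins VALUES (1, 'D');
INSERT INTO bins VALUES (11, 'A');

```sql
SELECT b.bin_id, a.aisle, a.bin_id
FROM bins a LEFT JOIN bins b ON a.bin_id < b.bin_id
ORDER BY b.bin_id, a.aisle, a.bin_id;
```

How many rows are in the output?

26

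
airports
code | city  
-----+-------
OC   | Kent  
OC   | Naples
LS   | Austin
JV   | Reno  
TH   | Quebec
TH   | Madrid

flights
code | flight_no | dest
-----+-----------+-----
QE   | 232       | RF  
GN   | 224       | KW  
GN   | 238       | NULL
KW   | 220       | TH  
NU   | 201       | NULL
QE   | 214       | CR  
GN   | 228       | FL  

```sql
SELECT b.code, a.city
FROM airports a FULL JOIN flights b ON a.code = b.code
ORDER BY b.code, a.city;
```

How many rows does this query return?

FULL OUTER JOIN keeps every row from both sides; unmatched rows get NULL for the other side's columns.
Matching on a.code = b.code.
Matched pairs: 0; unmatched a rows kept: 6; unmatched b rows kept: 7.
Total: 0 matched + 13 padded = 13 rows.

13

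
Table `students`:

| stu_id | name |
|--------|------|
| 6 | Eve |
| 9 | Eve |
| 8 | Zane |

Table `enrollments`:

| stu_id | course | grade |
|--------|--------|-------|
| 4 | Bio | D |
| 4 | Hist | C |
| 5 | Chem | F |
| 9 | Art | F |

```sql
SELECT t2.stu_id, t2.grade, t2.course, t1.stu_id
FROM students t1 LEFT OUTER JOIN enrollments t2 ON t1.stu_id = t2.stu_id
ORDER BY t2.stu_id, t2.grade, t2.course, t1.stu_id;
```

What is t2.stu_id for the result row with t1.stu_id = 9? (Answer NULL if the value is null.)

LEFT JOIN keeps every row from `students`; unmatched rows get NULL for `enrollments`'s columns.
Matching on t1.stu_id = t2.stu_id.
- t1 (stu_id=6) has no partner → padded with NULL.
- t1 (stu_id=9) pairs with 1 row(s) of t2.
- t1 (stu_id=8) has no partner → padded with NULL.

9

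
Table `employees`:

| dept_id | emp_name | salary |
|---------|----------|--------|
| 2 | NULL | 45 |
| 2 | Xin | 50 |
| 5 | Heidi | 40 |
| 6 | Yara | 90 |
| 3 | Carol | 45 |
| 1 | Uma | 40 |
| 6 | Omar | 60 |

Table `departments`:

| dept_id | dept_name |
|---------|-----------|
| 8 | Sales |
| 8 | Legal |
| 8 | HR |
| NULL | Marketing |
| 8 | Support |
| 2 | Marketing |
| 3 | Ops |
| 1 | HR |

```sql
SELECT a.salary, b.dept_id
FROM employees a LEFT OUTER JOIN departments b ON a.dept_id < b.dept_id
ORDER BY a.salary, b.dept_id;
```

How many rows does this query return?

32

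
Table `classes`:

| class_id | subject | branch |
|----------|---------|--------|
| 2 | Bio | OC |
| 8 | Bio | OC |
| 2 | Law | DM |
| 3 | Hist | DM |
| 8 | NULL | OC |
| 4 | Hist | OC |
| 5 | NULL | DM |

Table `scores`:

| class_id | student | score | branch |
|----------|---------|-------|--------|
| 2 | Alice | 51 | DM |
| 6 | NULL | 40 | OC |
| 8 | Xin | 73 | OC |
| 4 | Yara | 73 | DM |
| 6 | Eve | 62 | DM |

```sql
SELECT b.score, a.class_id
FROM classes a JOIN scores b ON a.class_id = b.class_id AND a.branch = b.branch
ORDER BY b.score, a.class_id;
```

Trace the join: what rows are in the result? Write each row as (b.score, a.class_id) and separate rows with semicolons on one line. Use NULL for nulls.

(51, 2); (73, 8); (73, 8)

INNER JOIN keeps only pairs where the ON condition holds.
Matching on a.class_id = b.class_id AND a.branch = b.branch.
Matched pairs: 3.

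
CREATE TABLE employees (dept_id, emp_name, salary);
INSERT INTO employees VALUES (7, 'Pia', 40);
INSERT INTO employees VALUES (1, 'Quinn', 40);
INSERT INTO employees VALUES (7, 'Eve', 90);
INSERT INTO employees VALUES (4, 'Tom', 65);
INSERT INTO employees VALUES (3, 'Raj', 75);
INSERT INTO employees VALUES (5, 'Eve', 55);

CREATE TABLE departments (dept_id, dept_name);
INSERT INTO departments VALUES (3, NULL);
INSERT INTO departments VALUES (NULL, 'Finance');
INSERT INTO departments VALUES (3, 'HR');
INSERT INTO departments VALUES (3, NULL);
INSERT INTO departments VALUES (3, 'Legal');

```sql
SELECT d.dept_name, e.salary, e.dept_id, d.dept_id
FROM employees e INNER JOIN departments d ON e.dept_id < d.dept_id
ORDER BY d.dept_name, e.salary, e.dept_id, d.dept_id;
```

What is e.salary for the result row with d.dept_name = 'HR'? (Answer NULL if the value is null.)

40

INNER JOIN keeps only pairs where the ON condition holds.
Matching on e.dept_id < d.dept_id. A NULL in a compared column never satisfies the condition.
- e (dept_id=7) has no partner → excluded.
- e (dept_id=1) pairs with 4 row(s) of d.
- e (dept_id=7) has no partner → excluded.
- e (dept_id=4) has no partner → excluded.
- e (dept_id=3) has no partner → excluded.
- e (dept_id=5) has no partner → excluded.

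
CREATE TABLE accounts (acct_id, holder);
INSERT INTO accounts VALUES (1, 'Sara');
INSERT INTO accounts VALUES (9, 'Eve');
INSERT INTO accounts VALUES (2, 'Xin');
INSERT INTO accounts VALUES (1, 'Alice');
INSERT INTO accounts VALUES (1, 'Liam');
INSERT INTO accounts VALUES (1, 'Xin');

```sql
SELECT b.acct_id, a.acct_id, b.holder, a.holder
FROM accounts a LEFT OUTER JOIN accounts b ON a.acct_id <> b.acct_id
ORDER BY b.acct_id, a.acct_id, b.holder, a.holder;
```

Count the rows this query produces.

LEFT JOIN keeps every row from `accounts a`; unmatched rows get NULL for `accounts b`'s columns.
Matching on a.acct_id <> b.acct_id.
- a[0] acct_id=1 → 2 match(es) in b → 2 row(s).
- a[1] acct_id=9 → 5 match(es) in b → 5 row(s).
- a[2] acct_id=2 → 5 match(es) in b → 5 row(s).
- a[3] acct_id=1 → 2 match(es) in b → 2 row(s).
- a[4] acct_id=1 → 2 match(es) in b → 2 row(s).
- a[5] acct_id=1 → 2 match(es) in b → 2 row(s).
Total: 18 rows.

18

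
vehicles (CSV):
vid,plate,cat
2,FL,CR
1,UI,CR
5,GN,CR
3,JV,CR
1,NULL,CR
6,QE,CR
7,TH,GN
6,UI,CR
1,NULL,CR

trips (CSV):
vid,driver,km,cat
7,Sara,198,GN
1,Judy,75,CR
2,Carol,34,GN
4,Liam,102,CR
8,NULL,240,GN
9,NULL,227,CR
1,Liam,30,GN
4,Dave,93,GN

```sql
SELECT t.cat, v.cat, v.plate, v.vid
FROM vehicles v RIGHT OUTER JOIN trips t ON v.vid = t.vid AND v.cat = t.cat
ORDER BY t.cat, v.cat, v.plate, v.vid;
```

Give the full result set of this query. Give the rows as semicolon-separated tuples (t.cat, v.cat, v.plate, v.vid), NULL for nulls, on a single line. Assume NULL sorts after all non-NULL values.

(CR, CR, UI, 1); (CR, CR, NULL, 1); (CR, CR, NULL, 1); (CR, NULL, NULL, NULL); (CR, NULL, NULL, NULL); (GN, GN, TH, 7); (GN, NULL, NULL, NULL); (GN, NULL, NULL, NULL); (GN, NULL, NULL, NULL); (GN, NULL, NULL, NULL)

RIGHT JOIN keeps every row from `trips`; unmatched rows get NULL for `vehicles`'s columns.
Matching on v.vid = t.vid AND v.cat = t.cat.
Matched pairs: 4; unmatched t rows kept: 6.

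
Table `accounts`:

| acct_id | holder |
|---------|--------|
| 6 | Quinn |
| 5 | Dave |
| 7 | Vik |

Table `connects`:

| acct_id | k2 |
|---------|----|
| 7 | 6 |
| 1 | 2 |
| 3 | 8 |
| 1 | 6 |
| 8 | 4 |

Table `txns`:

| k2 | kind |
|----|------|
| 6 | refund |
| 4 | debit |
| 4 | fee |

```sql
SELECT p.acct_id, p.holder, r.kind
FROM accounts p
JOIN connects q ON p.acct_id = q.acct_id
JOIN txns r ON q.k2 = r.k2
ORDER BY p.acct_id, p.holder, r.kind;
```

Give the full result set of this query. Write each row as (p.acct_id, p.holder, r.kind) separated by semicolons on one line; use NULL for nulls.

Joins associate left-to-right: accounts INNER JOIN connects on acct_id gives 1 intermediate row(s).
Then INNER JOIN `txns r` on k2: keep only rows whose q.k2 appears in r.

(7, Vik, refund)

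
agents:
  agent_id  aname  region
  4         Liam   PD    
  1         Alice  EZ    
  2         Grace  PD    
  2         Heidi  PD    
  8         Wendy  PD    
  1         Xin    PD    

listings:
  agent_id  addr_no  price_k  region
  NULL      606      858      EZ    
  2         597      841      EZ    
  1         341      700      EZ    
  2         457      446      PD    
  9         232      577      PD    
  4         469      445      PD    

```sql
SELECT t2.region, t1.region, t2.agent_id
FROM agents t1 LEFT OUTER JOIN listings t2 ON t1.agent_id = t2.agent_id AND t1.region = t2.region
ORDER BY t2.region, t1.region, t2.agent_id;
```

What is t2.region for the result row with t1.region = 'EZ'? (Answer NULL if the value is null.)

EZ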